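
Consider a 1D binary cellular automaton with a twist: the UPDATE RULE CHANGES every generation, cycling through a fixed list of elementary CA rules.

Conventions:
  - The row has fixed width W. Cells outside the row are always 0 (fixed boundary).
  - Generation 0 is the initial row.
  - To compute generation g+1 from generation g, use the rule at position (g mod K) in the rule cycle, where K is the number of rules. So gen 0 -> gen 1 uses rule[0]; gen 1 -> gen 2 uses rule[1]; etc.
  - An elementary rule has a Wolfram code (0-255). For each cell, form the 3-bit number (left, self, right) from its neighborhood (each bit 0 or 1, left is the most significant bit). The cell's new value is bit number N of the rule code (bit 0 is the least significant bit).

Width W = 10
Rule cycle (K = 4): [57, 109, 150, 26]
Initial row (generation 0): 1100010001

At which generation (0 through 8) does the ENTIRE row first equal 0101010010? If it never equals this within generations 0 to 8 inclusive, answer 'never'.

Gen 0: 1100010001
Gen 1 (rule 57): 1011001100
Gen 2 (rule 109): 1111001101
Gen 3 (rule 150): 0110110001
Gen 4 (rule 26): 1100101010
Gen 5 (rule 57): 1010010101
Gen 6 (rule 109): 1110011111
Gen 7 (rule 150): 0101101110
Gen 8 (rule 26): 1001001001

Answer: never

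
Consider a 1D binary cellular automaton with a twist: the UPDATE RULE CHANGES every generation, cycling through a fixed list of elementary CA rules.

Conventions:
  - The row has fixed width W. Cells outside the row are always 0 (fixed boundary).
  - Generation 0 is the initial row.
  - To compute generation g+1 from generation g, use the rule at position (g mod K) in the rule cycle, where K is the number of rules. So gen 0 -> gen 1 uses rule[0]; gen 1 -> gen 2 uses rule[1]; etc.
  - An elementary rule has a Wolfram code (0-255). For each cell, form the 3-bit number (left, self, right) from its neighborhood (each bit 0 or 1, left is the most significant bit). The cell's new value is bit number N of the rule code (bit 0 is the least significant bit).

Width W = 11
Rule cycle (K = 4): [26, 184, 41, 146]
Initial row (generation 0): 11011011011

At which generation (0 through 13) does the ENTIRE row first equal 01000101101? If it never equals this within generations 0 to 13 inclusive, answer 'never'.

Gen 0: 11011011011
Gen 1 (rule 26): 10010010010
Gen 2 (rule 184): 01001001001
Gen 3 (rule 41): 00000000000
Gen 4 (rule 146): 00000000000
Gen 5 (rule 26): 00000000000
Gen 6 (rule 184): 00000000000
Gen 7 (rule 41): 11111111111
Gen 8 (rule 146): 01111111110
Gen 9 (rule 26): 11000000001
Gen 10 (rule 184): 10100000000
Gen 11 (rule 41): 01001111111
Gen 12 (rule 146): 10110111110
Gen 13 (rule 26): 00100100001

Answer: never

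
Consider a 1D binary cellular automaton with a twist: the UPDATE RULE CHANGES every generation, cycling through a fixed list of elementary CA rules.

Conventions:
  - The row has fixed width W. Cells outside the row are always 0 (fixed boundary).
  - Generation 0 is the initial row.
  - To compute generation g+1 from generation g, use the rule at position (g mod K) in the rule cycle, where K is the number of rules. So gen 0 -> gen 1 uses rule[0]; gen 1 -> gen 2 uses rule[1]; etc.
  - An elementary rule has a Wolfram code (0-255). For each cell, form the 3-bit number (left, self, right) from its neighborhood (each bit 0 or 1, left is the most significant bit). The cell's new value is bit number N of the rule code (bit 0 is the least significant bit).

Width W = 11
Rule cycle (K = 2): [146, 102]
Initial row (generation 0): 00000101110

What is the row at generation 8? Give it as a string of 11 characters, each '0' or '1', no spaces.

Answer: 11000001100

Derivation:
Gen 0: 00000101110
Gen 1 (rule 146): 00001000101
Gen 2 (rule 102): 00011001111
Gen 3 (rule 146): 00100110110
Gen 4 (rule 102): 01101011010
Gen 5 (rule 146): 10000000001
Gen 6 (rule 102): 10000000011
Gen 7 (rule 146): 01000000100
Gen 8 (rule 102): 11000001100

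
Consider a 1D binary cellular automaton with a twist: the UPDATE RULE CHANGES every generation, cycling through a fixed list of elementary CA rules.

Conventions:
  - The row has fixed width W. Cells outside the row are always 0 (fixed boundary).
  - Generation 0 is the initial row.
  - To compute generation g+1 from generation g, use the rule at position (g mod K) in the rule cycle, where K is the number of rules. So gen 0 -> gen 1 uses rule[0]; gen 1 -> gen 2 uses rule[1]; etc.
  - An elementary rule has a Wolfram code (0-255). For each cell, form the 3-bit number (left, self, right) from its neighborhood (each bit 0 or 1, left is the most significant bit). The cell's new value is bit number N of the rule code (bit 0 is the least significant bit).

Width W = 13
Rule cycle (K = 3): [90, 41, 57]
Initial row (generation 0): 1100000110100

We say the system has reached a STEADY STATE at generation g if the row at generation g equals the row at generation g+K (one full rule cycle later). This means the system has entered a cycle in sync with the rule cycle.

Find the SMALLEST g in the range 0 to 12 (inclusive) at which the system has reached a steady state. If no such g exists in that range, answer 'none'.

Answer: none

Derivation:
Gen 0: 1100000110100
Gen 1 (rule 90): 1110001110010
Gen 2 (rule 41): 1000101000000
Gen 3 (rule 57): 0110010111111
Gen 4 (rule 90): 1111100100001
Gen 5 (rule 41): 1000000001100
Gen 6 (rule 57): 0111111101011
Gen 7 (rule 90): 1100000100011
Gen 8 (rule 41): 1001110001010
Gen 9 (rule 57): 0101001100101
Gen 10 (rule 90): 1000111111000
Gen 11 (rule 41): 0010100000011
Gen 12 (rule 57): 1001011111010
Gen 13 (rule 90): 0110010001001
Gen 14 (rule 41): 0100000100000
Gen 15 (rule 57): 0011110011111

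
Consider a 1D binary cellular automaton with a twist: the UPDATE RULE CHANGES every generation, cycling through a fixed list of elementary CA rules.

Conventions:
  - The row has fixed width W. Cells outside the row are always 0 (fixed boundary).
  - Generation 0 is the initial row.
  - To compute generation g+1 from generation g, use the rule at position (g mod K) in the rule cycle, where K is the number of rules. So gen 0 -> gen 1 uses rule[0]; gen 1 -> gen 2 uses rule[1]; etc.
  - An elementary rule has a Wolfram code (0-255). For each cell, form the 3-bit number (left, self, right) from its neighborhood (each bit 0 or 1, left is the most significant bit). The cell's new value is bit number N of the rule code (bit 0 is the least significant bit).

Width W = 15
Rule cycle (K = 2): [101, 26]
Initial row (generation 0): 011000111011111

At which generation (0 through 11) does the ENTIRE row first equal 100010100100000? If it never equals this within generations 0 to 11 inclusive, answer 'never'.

Answer: 10

Derivation:
Gen 0: 011000111011111
Gen 1 (rule 101): 001010001100001
Gen 2 (rule 26): 010001011010010
Gen 3 (rule 101): 010101101110010
Gen 4 (rule 26): 100001001001101
Gen 5 (rule 101): 101101001000111
Gen 6 (rule 26): 001000110101100
Gen 7 (rule 101): 101010011110101
Gen 8 (rule 26): 000001110000000
Gen 9 (rule 101): 111100010111111
Gen 10 (rule 26): 100010100100000
Gen 11 (rule 101): 101011100101111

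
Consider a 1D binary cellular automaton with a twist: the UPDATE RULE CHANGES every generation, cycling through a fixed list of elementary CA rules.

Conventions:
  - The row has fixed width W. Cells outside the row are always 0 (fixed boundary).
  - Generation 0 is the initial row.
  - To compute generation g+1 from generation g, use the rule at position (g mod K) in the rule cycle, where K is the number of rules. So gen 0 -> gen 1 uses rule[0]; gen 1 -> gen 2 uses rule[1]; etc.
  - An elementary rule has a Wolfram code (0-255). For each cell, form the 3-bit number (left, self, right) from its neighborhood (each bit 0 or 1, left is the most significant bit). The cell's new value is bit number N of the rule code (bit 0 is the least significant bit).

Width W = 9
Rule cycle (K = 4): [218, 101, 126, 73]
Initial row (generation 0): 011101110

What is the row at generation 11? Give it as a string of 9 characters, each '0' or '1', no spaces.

Answer: 111111011

Derivation:
Gen 0: 011101110
Gen 1 (rule 218): 111101111
Gen 2 (rule 101): 000110001
Gen 3 (rule 126): 001111011
Gen 4 (rule 73): 101001011
Gen 5 (rule 218): 000110011
Gen 6 (rule 101): 110010001
Gen 7 (rule 126): 111111011
Gen 8 (rule 73): 100001011
Gen 9 (rule 218): 010010011
Gen 10 (rule 101): 010010001
Gen 11 (rule 126): 111111011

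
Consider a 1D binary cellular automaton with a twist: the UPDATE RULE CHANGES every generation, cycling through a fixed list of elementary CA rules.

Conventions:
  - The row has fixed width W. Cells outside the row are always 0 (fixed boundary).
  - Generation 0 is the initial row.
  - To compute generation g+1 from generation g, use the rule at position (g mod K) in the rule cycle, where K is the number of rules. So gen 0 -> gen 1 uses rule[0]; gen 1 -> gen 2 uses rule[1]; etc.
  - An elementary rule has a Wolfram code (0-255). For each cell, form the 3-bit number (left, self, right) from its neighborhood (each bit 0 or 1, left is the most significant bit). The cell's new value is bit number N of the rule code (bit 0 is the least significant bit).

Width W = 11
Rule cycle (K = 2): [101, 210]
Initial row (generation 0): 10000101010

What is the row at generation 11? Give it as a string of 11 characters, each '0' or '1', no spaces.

Answer: 10100000111

Derivation:
Gen 0: 10000101010
Gen 1 (rule 101): 10110111110
Gen 2 (rule 210): 00010011111
Gen 3 (rule 101): 11010000001
Gen 4 (rule 210): 01001000010
Gen 5 (rule 101): 01001011010
Gen 6 (rule 210): 10110001001
Gen 7 (rule 101): 11010101001
Gen 8 (rule 210): 01000000110
Gen 9 (rule 101): 01011110010
Gen 10 (rule 210): 10001111101
Gen 11 (rule 101): 10100000111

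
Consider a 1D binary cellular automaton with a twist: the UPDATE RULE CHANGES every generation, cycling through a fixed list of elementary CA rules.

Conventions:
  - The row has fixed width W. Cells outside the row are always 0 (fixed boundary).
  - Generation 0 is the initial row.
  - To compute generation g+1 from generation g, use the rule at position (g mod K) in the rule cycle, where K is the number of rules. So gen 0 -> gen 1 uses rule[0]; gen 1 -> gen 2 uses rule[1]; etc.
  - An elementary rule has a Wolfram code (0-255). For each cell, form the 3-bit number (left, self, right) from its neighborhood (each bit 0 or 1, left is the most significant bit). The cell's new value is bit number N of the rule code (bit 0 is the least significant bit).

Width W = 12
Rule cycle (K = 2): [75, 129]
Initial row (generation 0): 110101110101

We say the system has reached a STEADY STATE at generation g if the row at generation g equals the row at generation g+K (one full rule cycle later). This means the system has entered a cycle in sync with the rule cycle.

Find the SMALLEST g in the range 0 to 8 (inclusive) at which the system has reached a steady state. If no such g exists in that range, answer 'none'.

Gen 0: 110101110101
Gen 1 (rule 75): 110001010000
Gen 2 (rule 129): 000100000111
Gen 3 (rule 75): 111001111101
Gen 4 (rule 129): 010000111000
Gen 5 (rule 75): 100111101011
Gen 6 (rule 129): 000011000000
Gen 7 (rule 75): 111111011111
Gen 8 (rule 129): 011110001110
Gen 9 (rule 75): 110010111010
Gen 10 (rule 129): 000000010000

Answer: none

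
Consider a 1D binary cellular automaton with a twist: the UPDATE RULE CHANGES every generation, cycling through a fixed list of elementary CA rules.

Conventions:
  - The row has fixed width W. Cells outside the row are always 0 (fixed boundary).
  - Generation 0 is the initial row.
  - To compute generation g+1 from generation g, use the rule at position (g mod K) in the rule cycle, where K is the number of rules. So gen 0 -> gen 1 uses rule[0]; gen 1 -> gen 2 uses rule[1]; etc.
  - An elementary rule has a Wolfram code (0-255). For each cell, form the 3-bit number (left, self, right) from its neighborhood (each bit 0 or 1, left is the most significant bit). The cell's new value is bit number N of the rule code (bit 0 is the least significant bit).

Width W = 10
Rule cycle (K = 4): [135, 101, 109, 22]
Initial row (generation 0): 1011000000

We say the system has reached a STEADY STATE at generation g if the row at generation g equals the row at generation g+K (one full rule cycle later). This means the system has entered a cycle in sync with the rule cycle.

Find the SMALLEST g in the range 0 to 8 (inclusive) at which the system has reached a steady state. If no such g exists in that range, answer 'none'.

Answer: 4

Derivation:
Gen 0: 1011000000
Gen 1 (rule 135): 1000011111
Gen 2 (rule 101): 1011000001
Gen 3 (rule 109): 1111011101
Gen 4 (rule 22): 0000000001
Gen 5 (rule 135): 1111111111
Gen 6 (rule 101): 0000000001
Gen 7 (rule 109): 1111111101
Gen 8 (rule 22): 0000000001
Gen 9 (rule 135): 1111111111
Gen 10 (rule 101): 0000000001
Gen 11 (rule 109): 1111111101
Gen 12 (rule 22): 0000000001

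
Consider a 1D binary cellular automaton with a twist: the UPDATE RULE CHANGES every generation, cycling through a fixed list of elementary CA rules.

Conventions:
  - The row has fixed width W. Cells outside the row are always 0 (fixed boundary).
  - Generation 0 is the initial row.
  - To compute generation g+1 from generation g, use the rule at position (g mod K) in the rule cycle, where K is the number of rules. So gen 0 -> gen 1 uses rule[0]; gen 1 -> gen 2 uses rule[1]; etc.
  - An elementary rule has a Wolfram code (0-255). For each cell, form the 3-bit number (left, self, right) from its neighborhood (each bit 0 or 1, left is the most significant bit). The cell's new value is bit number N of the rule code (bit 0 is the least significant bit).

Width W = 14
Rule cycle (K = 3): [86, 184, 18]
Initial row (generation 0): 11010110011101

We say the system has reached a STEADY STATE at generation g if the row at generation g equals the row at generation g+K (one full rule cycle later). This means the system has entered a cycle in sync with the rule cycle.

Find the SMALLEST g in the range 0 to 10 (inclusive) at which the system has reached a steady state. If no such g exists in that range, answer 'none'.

Answer: none

Derivation:
Gen 0: 11010110011101
Gen 1 (rule 86): 01010011100101
Gen 2 (rule 184): 00101011010010
Gen 3 (rule 18): 01000000001101
Gen 4 (rule 86): 11100000010101
Gen 5 (rule 184): 11010000001010
Gen 6 (rule 18): 00001000010001
Gen 7 (rule 86): 00011100111011
Gen 8 (rule 184): 00011010110110
Gen 9 (rule 18): 00100000000001
Gen 10 (rule 86): 01110000000011
Gen 11 (rule 184): 01101000000010
Gen 12 (rule 18): 10000100000101
Gen 13 (rule 86): 11001110001101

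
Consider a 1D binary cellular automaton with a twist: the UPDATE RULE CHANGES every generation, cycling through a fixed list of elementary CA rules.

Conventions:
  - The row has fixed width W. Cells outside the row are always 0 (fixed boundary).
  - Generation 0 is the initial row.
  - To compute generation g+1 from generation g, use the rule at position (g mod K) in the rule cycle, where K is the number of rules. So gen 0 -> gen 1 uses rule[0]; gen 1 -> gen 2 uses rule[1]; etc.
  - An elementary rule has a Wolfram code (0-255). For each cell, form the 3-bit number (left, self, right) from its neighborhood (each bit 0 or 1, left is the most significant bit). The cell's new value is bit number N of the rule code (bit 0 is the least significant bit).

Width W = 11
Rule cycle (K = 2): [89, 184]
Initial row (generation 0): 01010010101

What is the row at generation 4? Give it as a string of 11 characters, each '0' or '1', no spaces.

Gen 0: 01010010101
Gen 1 (rule 89): 00001000000
Gen 2 (rule 184): 00000100000
Gen 3 (rule 89): 11110011111
Gen 4 (rule 184): 11101011110

Answer: 11101011110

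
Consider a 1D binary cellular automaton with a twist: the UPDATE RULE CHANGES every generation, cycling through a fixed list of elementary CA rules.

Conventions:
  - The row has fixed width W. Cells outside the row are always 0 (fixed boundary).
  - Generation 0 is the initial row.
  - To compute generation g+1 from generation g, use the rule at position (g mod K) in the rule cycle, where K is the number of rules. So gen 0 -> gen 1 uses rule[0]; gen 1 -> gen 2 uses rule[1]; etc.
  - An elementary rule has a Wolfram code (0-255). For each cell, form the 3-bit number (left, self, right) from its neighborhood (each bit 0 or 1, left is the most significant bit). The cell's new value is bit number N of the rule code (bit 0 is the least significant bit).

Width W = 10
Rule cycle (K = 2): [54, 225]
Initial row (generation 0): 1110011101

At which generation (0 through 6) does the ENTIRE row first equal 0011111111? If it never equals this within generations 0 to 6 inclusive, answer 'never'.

Answer: 3

Derivation:
Gen 0: 1110011101
Gen 1 (rule 54): 0001100011
Gen 2 (rule 225): 1100101001
Gen 3 (rule 54): 0011111111
Gen 4 (rule 225): 1001111111
Gen 5 (rule 54): 1110000000
Gen 6 (rule 225): 0110111111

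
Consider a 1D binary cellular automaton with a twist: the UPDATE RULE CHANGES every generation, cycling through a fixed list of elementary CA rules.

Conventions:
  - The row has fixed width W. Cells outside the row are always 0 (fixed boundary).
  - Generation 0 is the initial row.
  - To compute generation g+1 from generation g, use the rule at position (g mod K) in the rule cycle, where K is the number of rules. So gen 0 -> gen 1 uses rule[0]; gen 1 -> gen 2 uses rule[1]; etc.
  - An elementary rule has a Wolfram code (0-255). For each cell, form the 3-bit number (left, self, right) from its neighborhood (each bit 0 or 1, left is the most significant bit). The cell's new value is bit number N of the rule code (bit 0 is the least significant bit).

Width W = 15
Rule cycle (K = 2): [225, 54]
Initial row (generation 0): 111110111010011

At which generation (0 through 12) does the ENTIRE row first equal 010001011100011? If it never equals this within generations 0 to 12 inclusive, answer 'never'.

Answer: 4

Derivation:
Gen 0: 111110111010011
Gen 1 (rule 225): 011111011100001
Gen 2 (rule 54): 100000100010011
Gen 3 (rule 225): 001110001000001
Gen 4 (rule 54): 010001011100011
Gen 5 (rule 225): 000100101101001
Gen 6 (rule 54): 001111110011111
Gen 7 (rule 225): 100111110001111
Gen 8 (rule 54): 111000001010000
Gen 9 (rule 225): 011011100100111
Gen 10 (rule 54): 100100011111000
Gen 11 (rule 225): 000001001111011
Gen 12 (rule 54): 000011110000100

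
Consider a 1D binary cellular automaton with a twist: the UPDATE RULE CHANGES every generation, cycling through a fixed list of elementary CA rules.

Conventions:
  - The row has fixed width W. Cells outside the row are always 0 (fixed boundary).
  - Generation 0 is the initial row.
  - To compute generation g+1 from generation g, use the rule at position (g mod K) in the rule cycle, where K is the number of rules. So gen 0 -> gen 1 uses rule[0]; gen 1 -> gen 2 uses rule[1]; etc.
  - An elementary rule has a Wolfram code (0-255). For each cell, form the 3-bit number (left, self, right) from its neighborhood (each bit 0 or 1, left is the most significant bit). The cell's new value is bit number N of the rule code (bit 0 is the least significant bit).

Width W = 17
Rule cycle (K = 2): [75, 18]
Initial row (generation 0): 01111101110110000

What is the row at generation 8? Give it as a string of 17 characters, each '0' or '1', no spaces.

Gen 0: 01111101110110000
Gen 1 (rule 75): 11000101010110111
Gen 2 (rule 18): 00101000000000000
Gen 3 (rule 75): 11000011111111111
Gen 4 (rule 18): 00100100000000000
Gen 5 (rule 75): 11001001111111111
Gen 6 (rule 18): 00110110000000000
Gen 7 (rule 75): 11110110111111111
Gen 8 (rule 18): 00000000000000000

Answer: 00000000000000000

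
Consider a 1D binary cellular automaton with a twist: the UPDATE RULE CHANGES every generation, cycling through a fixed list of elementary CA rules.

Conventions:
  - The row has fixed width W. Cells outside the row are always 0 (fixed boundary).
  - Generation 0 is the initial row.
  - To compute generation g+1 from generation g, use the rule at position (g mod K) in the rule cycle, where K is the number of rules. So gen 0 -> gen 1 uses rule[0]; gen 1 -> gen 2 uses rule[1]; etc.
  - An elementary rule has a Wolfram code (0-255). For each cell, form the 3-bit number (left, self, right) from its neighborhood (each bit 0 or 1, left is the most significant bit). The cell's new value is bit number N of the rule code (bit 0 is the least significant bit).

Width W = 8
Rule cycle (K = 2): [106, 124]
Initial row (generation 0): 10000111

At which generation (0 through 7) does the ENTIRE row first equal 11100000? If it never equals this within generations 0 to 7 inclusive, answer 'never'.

Answer: never

Derivation:
Gen 0: 10000111
Gen 1 (rule 106): 00001101
Gen 2 (rule 124): 00001111
Gen 3 (rule 106): 00011001
Gen 4 (rule 124): 00011101
Gen 5 (rule 106): 00110110
Gen 6 (rule 124): 00111111
Gen 7 (rule 106): 01100001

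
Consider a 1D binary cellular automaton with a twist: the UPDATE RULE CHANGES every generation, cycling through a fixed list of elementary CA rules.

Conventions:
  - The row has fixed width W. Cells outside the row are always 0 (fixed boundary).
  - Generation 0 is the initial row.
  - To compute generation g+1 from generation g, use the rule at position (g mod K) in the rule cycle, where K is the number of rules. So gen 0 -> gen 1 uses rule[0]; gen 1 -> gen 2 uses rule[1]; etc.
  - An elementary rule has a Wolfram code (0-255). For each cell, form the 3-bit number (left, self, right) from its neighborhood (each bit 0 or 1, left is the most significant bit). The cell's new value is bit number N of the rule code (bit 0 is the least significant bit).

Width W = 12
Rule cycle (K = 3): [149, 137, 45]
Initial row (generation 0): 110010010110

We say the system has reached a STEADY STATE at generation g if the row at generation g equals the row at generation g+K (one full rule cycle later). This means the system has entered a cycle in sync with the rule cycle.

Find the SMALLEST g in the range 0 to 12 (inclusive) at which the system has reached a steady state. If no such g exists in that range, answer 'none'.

Gen 0: 110010010110
Gen 1 (rule 149): 001011010001
Gen 2 (rule 137): 100010000100
Gen 3 (rule 45): 101010110101
Gen 4 (rule 149): 101010000101
Gen 5 (rule 137): 000000110000
Gen 6 (rule 45): 111110100111
Gen 7 (rule 149): 011100110010
Gen 8 (rule 137): 011000100000
Gen 9 (rule 45): 010010101111
Gen 10 (rule 149): 011010100110
Gen 11 (rule 137): 010000000100
Gen 12 (rule 45): 010111110101
Gen 13 (rule 149): 010011100101
Gen 14 (rule 137): 000011000000
Gen 15 (rule 45): 111010011111

Answer: none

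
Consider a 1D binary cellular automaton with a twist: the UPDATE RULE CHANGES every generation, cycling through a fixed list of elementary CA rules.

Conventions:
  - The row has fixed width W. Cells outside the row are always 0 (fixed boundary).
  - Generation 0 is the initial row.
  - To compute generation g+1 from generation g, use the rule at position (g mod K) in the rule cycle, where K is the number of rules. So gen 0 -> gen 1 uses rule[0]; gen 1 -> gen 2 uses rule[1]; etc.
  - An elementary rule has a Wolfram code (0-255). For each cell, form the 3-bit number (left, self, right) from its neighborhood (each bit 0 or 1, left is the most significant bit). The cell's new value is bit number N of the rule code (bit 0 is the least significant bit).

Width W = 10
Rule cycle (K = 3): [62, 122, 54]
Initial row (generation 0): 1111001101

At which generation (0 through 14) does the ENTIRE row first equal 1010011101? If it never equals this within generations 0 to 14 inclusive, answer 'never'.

Gen 0: 1111001101
Gen 1 (rule 62): 1000111011
Gen 2 (rule 122): 0101101111
Gen 3 (rule 54): 1110010000
Gen 4 (rule 62): 1001111000
Gen 5 (rule 122): 0111001100
Gen 6 (rule 54): 1000110010
Gen 7 (rule 62): 1101101111
Gen 8 (rule 122): 1111111001
Gen 9 (rule 54): 0000000111
Gen 10 (rule 62): 0000001100
Gen 11 (rule 122): 0000011110
Gen 12 (rule 54): 0000100001
Gen 13 (rule 62): 0001110011
Gen 14 (rule 122): 0011011111

Answer: never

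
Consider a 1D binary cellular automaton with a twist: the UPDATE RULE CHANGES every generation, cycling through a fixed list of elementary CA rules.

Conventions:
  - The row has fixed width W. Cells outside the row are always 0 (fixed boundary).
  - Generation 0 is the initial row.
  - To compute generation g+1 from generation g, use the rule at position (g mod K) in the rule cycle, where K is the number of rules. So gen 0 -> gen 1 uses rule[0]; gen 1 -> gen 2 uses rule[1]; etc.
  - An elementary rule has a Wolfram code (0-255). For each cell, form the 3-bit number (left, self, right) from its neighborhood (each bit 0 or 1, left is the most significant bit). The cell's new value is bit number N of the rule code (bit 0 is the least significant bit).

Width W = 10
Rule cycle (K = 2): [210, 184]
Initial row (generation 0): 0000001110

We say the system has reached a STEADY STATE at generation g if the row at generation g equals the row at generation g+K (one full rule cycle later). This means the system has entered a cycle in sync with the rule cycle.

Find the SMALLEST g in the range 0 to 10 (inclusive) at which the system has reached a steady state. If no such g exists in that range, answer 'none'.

Answer: 0

Derivation:
Gen 0: 0000001110
Gen 1 (rule 210): 0000010111
Gen 2 (rule 184): 0000001110
Gen 3 (rule 210): 0000010111
Gen 4 (rule 184): 0000001110
Gen 5 (rule 210): 0000010111
Gen 6 (rule 184): 0000001110
Gen 7 (rule 210): 0000010111
Gen 8 (rule 184): 0000001110
Gen 9 (rule 210): 0000010111
Gen 10 (rule 184): 0000001110
Gen 11 (rule 210): 0000010111
Gen 12 (rule 184): 0000001110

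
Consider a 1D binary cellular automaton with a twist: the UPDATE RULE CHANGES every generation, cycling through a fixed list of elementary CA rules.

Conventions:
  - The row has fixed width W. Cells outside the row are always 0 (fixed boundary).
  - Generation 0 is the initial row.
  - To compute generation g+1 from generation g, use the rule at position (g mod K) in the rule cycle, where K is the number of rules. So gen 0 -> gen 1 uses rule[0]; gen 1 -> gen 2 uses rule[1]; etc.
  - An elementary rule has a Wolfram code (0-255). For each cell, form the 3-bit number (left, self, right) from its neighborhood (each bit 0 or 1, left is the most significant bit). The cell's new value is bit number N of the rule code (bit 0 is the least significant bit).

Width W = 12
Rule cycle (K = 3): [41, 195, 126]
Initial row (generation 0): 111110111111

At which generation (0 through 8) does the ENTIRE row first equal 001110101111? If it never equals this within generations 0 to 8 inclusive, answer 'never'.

Gen 0: 111110111111
Gen 1 (rule 41): 100001100000
Gen 2 (rule 195): 001110101111
Gen 3 (rule 126): 011011111001
Gen 4 (rule 41): 010110000000
Gen 5 (rule 195): 100010111111
Gen 6 (rule 126): 110111100001
Gen 7 (rule 41): 101100001100
Gen 8 (rule 195): 000101110101

Answer: 2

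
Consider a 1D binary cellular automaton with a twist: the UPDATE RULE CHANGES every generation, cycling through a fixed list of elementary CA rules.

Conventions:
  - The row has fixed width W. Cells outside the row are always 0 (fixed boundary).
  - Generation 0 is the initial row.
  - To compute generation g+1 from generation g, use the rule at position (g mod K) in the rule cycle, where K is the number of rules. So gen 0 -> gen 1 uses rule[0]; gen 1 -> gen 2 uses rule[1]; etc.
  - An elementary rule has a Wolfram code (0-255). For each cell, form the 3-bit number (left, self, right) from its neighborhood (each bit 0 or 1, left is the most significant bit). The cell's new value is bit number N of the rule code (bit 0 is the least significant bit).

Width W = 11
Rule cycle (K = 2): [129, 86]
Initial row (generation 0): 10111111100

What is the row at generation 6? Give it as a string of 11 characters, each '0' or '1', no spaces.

Gen 0: 10111111100
Gen 1 (rule 129): 00011111001
Gen 2 (rule 86): 00100001111
Gen 3 (rule 129): 10001100110
Gen 4 (rule 86): 11010111011
Gen 5 (rule 129): 00000010000
Gen 6 (rule 86): 00000111000

Answer: 00000111000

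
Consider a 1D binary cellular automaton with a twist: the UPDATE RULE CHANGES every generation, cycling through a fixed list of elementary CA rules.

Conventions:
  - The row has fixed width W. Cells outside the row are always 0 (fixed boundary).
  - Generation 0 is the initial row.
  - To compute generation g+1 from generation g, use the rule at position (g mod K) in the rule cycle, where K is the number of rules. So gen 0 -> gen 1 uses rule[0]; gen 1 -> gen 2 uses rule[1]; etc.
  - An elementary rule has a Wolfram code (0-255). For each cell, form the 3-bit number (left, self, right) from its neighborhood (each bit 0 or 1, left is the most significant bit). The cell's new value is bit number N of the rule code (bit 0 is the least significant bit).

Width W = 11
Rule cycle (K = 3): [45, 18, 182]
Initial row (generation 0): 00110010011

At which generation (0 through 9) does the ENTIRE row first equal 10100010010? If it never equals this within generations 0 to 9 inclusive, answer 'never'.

Gen 0: 00110010011
Gen 1 (rule 45): 10100010010
Gen 2 (rule 18): 00010101101
Gen 3 (rule 182): 00111110011
Gen 4 (rule 45): 10100000010
Gen 5 (rule 18): 00010000101
Gen 6 (rule 182): 00111001111
Gen 7 (rule 45): 10100001000
Gen 8 (rule 18): 00010010100
Gen 9 (rule 182): 00111111110

Answer: 1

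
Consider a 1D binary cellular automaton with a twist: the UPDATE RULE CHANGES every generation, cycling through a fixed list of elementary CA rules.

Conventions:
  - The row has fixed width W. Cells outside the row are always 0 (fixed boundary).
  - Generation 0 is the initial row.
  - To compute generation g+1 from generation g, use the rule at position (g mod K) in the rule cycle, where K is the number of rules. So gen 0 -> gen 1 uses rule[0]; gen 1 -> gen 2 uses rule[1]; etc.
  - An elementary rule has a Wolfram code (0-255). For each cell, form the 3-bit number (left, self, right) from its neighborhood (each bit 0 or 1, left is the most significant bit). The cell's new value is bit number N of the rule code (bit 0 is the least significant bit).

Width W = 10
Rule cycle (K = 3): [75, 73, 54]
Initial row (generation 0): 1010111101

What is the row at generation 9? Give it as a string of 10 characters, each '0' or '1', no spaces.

Answer: 0100010100

Derivation:
Gen 0: 1010111101
Gen 1 (rule 75): 0000100100
Gen 2 (rule 73): 1110000001
Gen 3 (rule 54): 0001000011
Gen 4 (rule 75): 1110011111
Gen 5 (rule 73): 1010010001
Gen 6 (rule 54): 1111111011
Gen 7 (rule 75): 1000001011
Gen 8 (rule 73): 0011100011
Gen 9 (rule 54): 0100010100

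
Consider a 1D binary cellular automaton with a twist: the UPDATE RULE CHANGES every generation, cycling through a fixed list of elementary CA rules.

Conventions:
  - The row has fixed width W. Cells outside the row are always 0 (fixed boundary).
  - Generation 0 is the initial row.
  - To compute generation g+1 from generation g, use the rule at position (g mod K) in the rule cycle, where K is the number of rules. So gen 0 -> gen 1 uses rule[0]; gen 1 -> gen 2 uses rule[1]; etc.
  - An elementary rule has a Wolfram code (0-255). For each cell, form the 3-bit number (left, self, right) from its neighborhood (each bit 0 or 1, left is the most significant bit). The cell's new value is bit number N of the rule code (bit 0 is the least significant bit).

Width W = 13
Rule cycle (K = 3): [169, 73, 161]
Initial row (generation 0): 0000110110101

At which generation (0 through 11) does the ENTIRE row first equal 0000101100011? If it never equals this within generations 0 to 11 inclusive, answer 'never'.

Gen 0: 0000110110101
Gen 1 (rule 169): 1110101101010
Gen 2 (rule 73): 1010001100000
Gen 3 (rule 161): 0100100001111
Gen 4 (rule 169): 0000001101110
Gen 5 (rule 73): 1111101101010
Gen 6 (rule 161): 0111010010100
Gen 7 (rule 169): 0110100001001
Gen 8 (rule 73): 0110001100000
Gen 9 (rule 161): 0000100001111
Gen 10 (rule 169): 1110001101110
Gen 11 (rule 73): 1010101101010

Answer: never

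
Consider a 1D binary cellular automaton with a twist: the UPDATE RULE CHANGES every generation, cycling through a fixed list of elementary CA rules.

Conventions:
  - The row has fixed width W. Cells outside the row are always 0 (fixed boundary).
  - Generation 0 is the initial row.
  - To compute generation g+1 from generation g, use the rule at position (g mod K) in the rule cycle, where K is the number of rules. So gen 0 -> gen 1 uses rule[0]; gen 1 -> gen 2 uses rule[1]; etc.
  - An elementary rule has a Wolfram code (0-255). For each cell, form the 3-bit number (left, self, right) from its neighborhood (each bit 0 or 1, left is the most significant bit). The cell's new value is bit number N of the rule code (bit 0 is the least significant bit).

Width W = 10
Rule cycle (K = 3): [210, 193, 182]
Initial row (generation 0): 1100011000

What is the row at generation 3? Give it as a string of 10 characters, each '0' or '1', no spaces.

Answer: 0111001111

Derivation:
Gen 0: 1100011000
Gen 1 (rule 210): 0110101100
Gen 2 (rule 193): 0010000101
Gen 3 (rule 182): 0111001111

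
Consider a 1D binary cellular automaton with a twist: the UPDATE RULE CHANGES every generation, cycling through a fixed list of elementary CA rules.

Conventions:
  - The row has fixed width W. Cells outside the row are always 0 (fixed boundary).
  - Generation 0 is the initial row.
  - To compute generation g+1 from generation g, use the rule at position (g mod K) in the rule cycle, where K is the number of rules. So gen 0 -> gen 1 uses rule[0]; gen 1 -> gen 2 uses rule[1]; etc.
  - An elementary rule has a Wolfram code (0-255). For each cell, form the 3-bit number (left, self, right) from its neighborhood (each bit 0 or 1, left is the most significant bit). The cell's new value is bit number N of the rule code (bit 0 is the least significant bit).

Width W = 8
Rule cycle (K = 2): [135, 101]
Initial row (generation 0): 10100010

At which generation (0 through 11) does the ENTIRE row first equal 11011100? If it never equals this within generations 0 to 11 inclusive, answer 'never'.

Gen 0: 10100010
Gen 1 (rule 135): 10101110
Gen 2 (rule 101): 11110010
Gen 3 (rule 135): 01100110
Gen 4 (rule 101): 00100010
Gen 5 (rule 135): 11101110
Gen 6 (rule 101): 00110010
Gen 7 (rule 135): 11000110
Gen 8 (rule 101): 01010010
Gen 9 (rule 135): 11010110
Gen 10 (rule 101): 01111010
Gen 11 (rule 135): 10110010

Answer: never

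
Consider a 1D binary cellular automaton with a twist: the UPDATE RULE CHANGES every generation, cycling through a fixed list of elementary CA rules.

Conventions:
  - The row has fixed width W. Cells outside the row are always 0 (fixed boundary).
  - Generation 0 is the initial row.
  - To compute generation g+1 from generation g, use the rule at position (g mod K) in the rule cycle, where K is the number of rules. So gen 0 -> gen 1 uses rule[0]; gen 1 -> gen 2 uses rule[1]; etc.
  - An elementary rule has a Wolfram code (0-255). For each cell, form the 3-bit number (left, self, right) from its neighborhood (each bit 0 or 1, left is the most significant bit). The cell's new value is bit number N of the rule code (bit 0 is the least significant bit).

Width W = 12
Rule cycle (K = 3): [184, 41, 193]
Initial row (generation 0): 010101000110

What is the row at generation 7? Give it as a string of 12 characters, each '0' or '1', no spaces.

Gen 0: 010101000110
Gen 1 (rule 184): 001010100101
Gen 2 (rule 41): 100101000010
Gen 3 (rule 193): 000000011000
Gen 4 (rule 184): 000000010100
Gen 5 (rule 41): 111111001001
Gen 6 (rule 193): 011111000000
Gen 7 (rule 184): 011110100000

Answer: 011110100000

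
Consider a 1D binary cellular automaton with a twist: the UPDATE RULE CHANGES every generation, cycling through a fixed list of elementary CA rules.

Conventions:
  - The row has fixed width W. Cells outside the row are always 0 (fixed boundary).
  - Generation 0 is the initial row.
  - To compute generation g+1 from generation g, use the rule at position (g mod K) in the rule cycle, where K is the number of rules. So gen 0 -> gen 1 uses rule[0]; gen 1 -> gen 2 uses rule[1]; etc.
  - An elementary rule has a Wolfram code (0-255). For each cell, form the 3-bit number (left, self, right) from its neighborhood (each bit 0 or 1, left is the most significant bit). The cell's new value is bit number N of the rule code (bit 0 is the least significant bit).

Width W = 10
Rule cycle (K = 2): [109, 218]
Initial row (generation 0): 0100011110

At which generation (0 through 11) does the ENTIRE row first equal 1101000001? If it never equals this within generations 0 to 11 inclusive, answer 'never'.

Gen 0: 0100011110
Gen 1 (rule 109): 0101010010
Gen 2 (rule 218): 1000001101
Gen 3 (rule 109): 1011101111
Gen 4 (rule 218): 0011101111
Gen 5 (rule 109): 1010111001
Gen 6 (rule 218): 0000111110
Gen 7 (rule 109): 1110100010
Gen 8 (rule 218): 1110010101
Gen 9 (rule 109): 1010011111
Gen 10 (rule 218): 0001111111
Gen 11 (rule 109): 1101000001

Answer: 11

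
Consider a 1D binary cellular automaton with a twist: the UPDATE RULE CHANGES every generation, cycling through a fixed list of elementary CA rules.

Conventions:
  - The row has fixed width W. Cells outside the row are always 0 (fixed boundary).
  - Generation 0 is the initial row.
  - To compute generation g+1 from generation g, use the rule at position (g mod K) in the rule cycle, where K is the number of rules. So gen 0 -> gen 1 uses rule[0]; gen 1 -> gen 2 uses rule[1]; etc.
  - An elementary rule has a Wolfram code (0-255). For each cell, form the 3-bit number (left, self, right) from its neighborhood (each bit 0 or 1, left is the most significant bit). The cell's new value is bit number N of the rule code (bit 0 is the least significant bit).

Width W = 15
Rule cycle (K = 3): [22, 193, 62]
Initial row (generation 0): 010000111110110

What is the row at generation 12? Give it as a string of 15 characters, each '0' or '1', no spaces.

Answer: 000111100011100

Derivation:
Gen 0: 010000111110110
Gen 1 (rule 22): 111001000000001
Gen 2 (rule 193): 011000011111100
Gen 3 (rule 62): 110100110000010
Gen 4 (rule 22): 000111001000111
Gen 5 (rule 193): 110011000010011
Gen 6 (rule 62): 101110100111110
Gen 7 (rule 22): 100000111000001
Gen 8 (rule 193): 001110011011100
Gen 9 (rule 62): 011001110110010
Gen 10 (rule 22): 100110000001111
Gen 11 (rule 193): 000010111100111
Gen 12 (rule 62): 000111100011100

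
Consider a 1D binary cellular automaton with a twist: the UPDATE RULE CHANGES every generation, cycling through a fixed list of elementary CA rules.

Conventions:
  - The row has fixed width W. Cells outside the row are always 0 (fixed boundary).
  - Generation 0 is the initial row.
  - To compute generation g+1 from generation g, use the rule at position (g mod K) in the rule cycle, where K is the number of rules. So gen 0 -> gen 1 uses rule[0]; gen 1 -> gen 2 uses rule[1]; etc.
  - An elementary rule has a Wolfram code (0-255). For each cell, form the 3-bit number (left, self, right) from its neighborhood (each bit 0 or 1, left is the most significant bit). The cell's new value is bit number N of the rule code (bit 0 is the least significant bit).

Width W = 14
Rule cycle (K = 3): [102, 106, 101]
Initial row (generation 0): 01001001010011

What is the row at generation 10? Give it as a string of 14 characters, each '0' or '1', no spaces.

Gen 0: 01001001010011
Gen 1 (rule 102): 11011011110101
Gen 2 (rule 106): 11111110011010
Gen 3 (rule 101): 00000010001110
Gen 4 (rule 102): 00000110010010
Gen 5 (rule 106): 00001110100100
Gen 6 (rule 101): 11100011100101
Gen 7 (rule 102): 00100100101111
Gen 8 (rule 106): 01001001011001
Gen 9 (rule 101): 01001001101001
Gen 10 (rule 102): 11011010111011

Answer: 11011010111011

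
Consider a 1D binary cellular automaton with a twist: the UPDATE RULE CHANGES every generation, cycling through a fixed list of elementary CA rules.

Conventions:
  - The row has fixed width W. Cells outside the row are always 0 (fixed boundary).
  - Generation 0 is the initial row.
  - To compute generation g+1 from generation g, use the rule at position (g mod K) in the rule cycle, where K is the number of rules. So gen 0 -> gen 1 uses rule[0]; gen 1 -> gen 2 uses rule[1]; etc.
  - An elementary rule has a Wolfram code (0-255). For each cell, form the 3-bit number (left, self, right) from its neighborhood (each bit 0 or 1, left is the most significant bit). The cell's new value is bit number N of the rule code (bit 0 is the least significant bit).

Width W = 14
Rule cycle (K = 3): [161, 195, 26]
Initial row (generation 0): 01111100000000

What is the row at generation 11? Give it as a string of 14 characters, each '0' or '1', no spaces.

Answer: 11111010110101

Derivation:
Gen 0: 01111100000000
Gen 1 (rule 161): 00111001111111
Gen 2 (rule 195): 11011010111111
Gen 3 (rule 26): 10010000100000
Gen 4 (rule 161): 00000110001111
Gen 5 (rule 195): 11111010110111
Gen 6 (rule 26): 10000000100100
Gen 7 (rule 161): 00111110000001
Gen 8 (rule 195): 11011110111110
Gen 9 (rule 26): 10010000100001
Gen 10 (rule 161): 00000110001100
Gen 11 (rule 195): 11111010110101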